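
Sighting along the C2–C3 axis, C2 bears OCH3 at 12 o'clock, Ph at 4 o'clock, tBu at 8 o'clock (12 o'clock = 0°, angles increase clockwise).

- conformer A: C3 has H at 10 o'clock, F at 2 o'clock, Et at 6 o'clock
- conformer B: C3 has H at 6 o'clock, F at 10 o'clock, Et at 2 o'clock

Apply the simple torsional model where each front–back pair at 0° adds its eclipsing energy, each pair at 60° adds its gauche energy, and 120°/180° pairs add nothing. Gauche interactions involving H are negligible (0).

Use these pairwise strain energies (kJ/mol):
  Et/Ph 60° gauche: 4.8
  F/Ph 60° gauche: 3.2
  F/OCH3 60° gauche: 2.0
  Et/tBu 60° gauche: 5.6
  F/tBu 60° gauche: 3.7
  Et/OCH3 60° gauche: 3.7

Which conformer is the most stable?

A is staggered. OCH3 at 0° is gauche with F at 60° (2.0); Ph at 120° is gauche with F at 60° (3.2); Ph at 120° is gauche with Et at 180° (4.8); tBu at 240° is gauche with Et at 180° (5.6). Total 15.6 kJ/mol.
B is staggered. OCH3 at 0° is gauche with F at 300° (2.0); OCH3 at 0° is gauche with Et at 60° (3.7); Ph at 120° is gauche with Et at 60° (4.8); tBu at 240° is gauche with F at 300° (3.7). Total 14.2 kJ/mol.
B has the lowest total (14.2 kJ/mol).

B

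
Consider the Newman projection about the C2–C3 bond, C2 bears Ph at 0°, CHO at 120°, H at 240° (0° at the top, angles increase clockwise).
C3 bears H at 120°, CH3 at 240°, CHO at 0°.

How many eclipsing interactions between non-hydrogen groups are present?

Non-H eclipsing pairs: Ph(0°)/CHO(0°) — 1 interaction.

1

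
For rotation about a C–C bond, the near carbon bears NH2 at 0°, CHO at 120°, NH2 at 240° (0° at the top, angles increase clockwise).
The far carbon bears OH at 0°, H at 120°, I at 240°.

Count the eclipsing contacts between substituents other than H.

2

Non-H eclipsing pairs: NH2(0°)/OH(0°); NH2(240°)/I(240°) — 2 interactions.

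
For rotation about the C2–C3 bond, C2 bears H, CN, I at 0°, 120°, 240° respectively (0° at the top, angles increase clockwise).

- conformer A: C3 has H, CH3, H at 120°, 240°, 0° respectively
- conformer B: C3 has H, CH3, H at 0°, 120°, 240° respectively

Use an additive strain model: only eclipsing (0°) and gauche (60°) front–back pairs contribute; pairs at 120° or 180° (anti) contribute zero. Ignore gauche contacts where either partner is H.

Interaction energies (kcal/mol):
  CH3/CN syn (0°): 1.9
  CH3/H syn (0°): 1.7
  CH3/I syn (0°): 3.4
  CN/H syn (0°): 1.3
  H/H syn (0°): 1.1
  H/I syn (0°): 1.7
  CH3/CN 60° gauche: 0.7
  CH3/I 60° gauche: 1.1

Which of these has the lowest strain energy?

A (eclipsed): H(0°)/H(0°) eclipsed 1.1; CN(120°)/H(120°) eclipsed 1.3; I(240°)/CH3(240°) eclipsed 3.4 → 5.8 kcal/mol.
B (eclipsed): H(0°)/H(0°) eclipsed 1.1; CN(120°)/CH3(120°) eclipsed 1.9; I(240°)/H(240°) eclipsed 1.7 → 4.7 kcal/mol.
B has the lowest total (4.7 kcal/mol).

B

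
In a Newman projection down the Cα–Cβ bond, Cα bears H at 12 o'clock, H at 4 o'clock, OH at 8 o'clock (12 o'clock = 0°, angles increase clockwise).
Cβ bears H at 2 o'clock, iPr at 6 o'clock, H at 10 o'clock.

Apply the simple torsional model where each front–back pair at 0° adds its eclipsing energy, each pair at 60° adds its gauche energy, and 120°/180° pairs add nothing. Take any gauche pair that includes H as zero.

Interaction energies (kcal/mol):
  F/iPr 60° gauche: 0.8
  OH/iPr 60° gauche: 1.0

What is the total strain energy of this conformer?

This conformer is staggered. OH at 240° is gauche with iPr at 180° (1.0). Total 1.0 kcal/mol.

1.0 kcal/mol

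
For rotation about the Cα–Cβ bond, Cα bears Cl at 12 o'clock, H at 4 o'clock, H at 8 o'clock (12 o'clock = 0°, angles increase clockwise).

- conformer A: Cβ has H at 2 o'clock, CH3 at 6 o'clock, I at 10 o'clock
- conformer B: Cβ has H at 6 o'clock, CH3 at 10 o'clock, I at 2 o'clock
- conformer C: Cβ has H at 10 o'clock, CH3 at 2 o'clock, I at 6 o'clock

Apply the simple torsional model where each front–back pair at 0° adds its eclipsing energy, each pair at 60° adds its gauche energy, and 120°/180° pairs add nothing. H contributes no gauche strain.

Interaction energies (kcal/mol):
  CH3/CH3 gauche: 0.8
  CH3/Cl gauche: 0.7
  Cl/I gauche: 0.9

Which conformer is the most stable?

A is staggered. Cl at 0° is gauche with I at 300° (0.9). Total 0.9 kcal/mol.
B is staggered. Cl at 0° is gauche with CH3 at 300° (0.7); Cl at 0° is gauche with I at 60° (0.9). Total 1.6 kcal/mol.
C is staggered. Cl at 0° is gauche with CH3 at 60° (0.7). Total 0.7 kcal/mol.
C has the lowest total (0.7 kcal/mol).

C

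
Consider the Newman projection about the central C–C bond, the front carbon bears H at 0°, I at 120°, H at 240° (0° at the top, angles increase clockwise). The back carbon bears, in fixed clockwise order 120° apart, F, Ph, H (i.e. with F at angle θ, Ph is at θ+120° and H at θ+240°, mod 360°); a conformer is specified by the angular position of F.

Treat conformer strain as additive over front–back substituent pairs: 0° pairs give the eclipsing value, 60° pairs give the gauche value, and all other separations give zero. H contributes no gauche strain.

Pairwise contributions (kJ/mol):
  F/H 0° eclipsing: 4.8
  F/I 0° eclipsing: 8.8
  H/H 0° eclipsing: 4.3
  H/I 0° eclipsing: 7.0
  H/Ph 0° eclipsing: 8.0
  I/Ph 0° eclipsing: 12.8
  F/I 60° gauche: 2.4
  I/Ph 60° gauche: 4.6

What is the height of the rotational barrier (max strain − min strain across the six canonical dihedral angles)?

F at 0° is eclipsed. H at 0° is eclipsed with F at 0° (4.8); I at 120° is eclipsed with Ph at 120° (12.8); H at 240° is eclipsed with H at 240° (4.3). Total 21.9 kJ/mol.
F at 60° is staggered. I at 120° is gauche with F at 60° (2.4); I at 120° is gauche with Ph at 180° (4.6). Total 7.0 kJ/mol.
F at 120° is eclipsed. H at 0° is eclipsed with H at 0° (4.3); I at 120° is eclipsed with F at 120° (8.8); H at 240° is eclipsed with Ph at 240° (8.0). Total 21.1 kJ/mol.
F at 180° is staggered. I at 120° is gauche with F at 180° (2.4). Total 2.4 kJ/mol.
F at 240° is eclipsed. H at 0° is eclipsed with Ph at 0° (8.0); I at 120° is eclipsed with H at 120° (7.0); H at 240° is eclipsed with F at 240° (4.8). Total 19.8 kJ/mol.
F at 300° is staggered. I at 120° is gauche with Ph at 60° (4.6). Total 4.6 kJ/mol.
Max at 0° (21.9 kJ/mol), min at 180° (2.4 kJ/mol); barrier = 19.5 kJ/mol.

19.5 kJ/mol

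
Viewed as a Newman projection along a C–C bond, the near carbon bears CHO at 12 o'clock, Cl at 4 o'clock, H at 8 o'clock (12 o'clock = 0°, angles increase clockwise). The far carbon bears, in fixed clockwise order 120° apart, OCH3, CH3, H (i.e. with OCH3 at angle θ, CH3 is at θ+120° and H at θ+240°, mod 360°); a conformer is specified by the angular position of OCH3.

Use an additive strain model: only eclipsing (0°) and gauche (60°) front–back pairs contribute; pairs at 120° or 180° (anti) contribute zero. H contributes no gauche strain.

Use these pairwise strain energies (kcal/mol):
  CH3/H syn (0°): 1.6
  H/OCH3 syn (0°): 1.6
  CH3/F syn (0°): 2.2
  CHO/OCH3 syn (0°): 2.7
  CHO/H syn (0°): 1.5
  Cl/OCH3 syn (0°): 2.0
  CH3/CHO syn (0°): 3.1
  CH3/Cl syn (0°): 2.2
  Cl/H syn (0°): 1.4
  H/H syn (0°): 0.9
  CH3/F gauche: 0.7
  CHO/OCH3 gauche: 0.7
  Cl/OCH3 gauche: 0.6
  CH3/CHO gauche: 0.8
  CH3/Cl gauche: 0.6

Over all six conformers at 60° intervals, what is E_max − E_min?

4.7 kcal/mol

OCH3 at 0° is eclipsed. CHO at 0° is eclipsed with OCH3 at 0° (2.7); Cl at 120° is eclipsed with CH3 at 120° (2.2); H at 240° is eclipsed with H at 240° (0.9). Total 5.8 kcal/mol.
OCH3 at 60° is staggered. CHO at 0° is gauche with OCH3 at 60° (0.7); Cl at 120° is gauche with OCH3 at 60° (0.6); Cl at 120° is gauche with CH3 at 180° (0.6). Total 1.9 kcal/mol.
OCH3 at 120° is eclipsed. CHO at 0° is eclipsed with H at 0° (1.5); Cl at 120° is eclipsed with OCH3 at 120° (2.0); H at 240° is eclipsed with CH3 at 240° (1.6). Total 5.1 kcal/mol.
OCH3 at 180° is staggered. CHO at 0° is gauche with CH3 at 300° (0.8); Cl at 120° is gauche with OCH3 at 180° (0.6). Total 1.4 kcal/mol.
OCH3 at 240° is eclipsed. CHO at 0° is eclipsed with CH3 at 0° (3.1); Cl at 120° is eclipsed with H at 120° (1.4); H at 240° is eclipsed with OCH3 at 240° (1.6). Total 6.1 kcal/mol.
OCH3 at 300° is staggered. CHO at 0° is gauche with OCH3 at 300° (0.7); CHO at 0° is gauche with CH3 at 60° (0.8); Cl at 120° is gauche with CH3 at 60° (0.6). Total 2.1 kcal/mol.
Max at 240° (6.1 kcal/mol), min at 180° (1.4 kcal/mol); barrier = 4.7 kcal/mol.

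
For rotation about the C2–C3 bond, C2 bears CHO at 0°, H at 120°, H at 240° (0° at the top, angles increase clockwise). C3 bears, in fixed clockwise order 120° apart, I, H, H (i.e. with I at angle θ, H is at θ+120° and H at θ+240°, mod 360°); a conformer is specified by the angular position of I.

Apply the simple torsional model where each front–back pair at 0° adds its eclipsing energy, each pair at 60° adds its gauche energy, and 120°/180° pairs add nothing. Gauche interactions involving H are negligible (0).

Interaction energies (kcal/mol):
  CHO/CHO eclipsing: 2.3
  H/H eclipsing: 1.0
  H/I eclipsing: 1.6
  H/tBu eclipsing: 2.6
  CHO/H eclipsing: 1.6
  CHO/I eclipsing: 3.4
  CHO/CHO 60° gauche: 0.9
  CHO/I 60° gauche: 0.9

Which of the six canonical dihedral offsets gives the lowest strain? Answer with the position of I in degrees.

I at 0° (eclipsed): CHO(0°)/I(0°) eclipsed 3.4; H(120°)/H(120°) eclipsed 1.0; H(240°)/H(240°) eclipsed 1.0 → 5.4 kcal/mol.
I at 60° (staggered): CHO(0°)/I(60°) gauche 0.9 → 0.9 kcal/mol.
I at 120° (eclipsed): CHO(0°)/H(0°) eclipsed 1.6; H(120°)/I(120°) eclipsed 1.6; H(240°)/H(240°) eclipsed 1.0 → 4.2 kcal/mol.
I at 180° (staggered): no non-H gauche contacts → 0.0 kcal/mol.
I at 240° (eclipsed): CHO(0°)/H(0°) eclipsed 1.6; H(120°)/H(120°) eclipsed 1.0; H(240°)/I(240°) eclipsed 1.6 → 4.2 kcal/mol.
I at 300° (staggered): CHO(0°)/I(300°) gauche 0.9 → 0.9 kcal/mol.
The minimum (0.0 kcal/mol) occurs with I at 180°.

180°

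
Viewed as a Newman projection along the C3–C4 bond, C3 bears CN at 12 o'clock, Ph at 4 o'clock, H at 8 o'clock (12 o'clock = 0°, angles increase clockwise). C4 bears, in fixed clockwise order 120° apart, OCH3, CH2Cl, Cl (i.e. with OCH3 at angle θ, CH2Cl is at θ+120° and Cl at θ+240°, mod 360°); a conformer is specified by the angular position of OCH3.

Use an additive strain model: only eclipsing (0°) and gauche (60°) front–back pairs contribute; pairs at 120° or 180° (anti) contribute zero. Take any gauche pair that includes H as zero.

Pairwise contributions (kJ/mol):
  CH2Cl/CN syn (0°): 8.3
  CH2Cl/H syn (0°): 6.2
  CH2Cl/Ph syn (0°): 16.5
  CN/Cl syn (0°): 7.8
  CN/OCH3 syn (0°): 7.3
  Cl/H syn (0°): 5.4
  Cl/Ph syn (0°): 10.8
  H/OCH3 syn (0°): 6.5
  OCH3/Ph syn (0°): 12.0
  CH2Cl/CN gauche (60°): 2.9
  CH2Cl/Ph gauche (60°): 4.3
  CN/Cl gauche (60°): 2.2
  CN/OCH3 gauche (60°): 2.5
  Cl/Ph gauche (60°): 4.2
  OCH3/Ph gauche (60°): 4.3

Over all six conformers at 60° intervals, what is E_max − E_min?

15.9 kJ/mol

OCH3 at 0° is eclipsed. CN at 0° is eclipsed with OCH3 at 0° (7.3); Ph at 120° is eclipsed with CH2Cl at 120° (16.5); H at 240° is eclipsed with Cl at 240° (5.4). Total 29.2 kJ/mol.
OCH3 at 60° is staggered. CN at 0° is gauche with OCH3 at 60° (2.5); CN at 0° is gauche with Cl at 300° (2.2); Ph at 120° is gauche with OCH3 at 60° (4.3); Ph at 120° is gauche with CH2Cl at 180° (4.3). Total 13.3 kJ/mol.
OCH3 at 120° is eclipsed. CN at 0° is eclipsed with Cl at 0° (7.8); Ph at 120° is eclipsed with OCH3 at 120° (12.0); H at 240° is eclipsed with CH2Cl at 240° (6.2). Total 26.0 kJ/mol.
OCH3 at 180° is staggered. CN at 0° is gauche with CH2Cl at 300° (2.9); CN at 0° is gauche with Cl at 60° (2.2); Ph at 120° is gauche with OCH3 at 180° (4.3); Ph at 120° is gauche with Cl at 60° (4.2). Total 13.6 kJ/mol.
OCH3 at 240° is eclipsed. CN at 0° is eclipsed with CH2Cl at 0° (8.3); Ph at 120° is eclipsed with Cl at 120° (10.8); H at 240° is eclipsed with OCH3 at 240° (6.5). Total 25.6 kJ/mol.
OCH3 at 300° is staggered. CN at 0° is gauche with OCH3 at 300° (2.5); CN at 0° is gauche with CH2Cl at 60° (2.9); Ph at 120° is gauche with CH2Cl at 60° (4.3); Ph at 120° is gauche with Cl at 180° (4.2). Total 13.9 kJ/mol.
Max at 0° (29.2 kJ/mol), min at 60° (13.3 kJ/mol); barrier = 15.9 kJ/mol.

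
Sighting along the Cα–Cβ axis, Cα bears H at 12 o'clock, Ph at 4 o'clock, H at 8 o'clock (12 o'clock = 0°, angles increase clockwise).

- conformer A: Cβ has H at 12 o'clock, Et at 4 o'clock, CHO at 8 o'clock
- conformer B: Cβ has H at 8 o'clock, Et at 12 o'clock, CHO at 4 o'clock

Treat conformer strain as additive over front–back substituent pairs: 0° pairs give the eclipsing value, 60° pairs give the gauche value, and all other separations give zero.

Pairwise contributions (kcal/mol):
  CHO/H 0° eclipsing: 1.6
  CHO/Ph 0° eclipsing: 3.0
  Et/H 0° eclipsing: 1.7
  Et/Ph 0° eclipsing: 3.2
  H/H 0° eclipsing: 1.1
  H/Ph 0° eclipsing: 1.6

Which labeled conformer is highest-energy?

A

A is eclipsed. H at 0° is eclipsed with H at 0° (1.1); Ph at 120° is eclipsed with Et at 120° (3.2); H at 240° is eclipsed with CHO at 240° (1.6). Total 5.9 kcal/mol.
B is eclipsed. H at 0° is eclipsed with Et at 0° (1.7); Ph at 120° is eclipsed with CHO at 120° (3.0); H at 240° is eclipsed with H at 240° (1.1). Total 5.8 kcal/mol.
A has the highest total (5.9 kcal/mol).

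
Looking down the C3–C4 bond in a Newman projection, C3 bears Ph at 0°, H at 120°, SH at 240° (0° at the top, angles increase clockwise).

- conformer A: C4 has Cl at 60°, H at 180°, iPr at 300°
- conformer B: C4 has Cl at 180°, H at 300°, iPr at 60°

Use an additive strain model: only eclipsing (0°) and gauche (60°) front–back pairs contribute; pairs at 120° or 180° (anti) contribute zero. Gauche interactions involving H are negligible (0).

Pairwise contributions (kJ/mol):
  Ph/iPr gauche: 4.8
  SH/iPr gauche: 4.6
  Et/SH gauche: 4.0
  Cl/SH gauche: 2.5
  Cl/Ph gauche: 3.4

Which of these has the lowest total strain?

A (staggered): Ph(0°)/Cl(60°) gauche 3.4; Ph(0°)/iPr(300°) gauche 4.8; SH(240°)/iPr(300°) gauche 4.6 → 12.8 kJ/mol.
B (staggered): Ph(0°)/iPr(60°) gauche 4.8; SH(240°)/Cl(180°) gauche 2.5 → 7.3 kJ/mol.
B has the lowest total (7.3 kJ/mol).

B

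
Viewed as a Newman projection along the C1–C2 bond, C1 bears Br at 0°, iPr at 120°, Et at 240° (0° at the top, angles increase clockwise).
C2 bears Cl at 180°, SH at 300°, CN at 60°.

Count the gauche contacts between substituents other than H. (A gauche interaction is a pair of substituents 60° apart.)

6

Non-H gauche pairs: Br(0°)/SH(300°); Br(0°)/CN(60°); iPr(120°)/Cl(180°); iPr(120°)/CN(60°); Et(240°)/Cl(180°); Et(240°)/SH(300°) — 6 interactions.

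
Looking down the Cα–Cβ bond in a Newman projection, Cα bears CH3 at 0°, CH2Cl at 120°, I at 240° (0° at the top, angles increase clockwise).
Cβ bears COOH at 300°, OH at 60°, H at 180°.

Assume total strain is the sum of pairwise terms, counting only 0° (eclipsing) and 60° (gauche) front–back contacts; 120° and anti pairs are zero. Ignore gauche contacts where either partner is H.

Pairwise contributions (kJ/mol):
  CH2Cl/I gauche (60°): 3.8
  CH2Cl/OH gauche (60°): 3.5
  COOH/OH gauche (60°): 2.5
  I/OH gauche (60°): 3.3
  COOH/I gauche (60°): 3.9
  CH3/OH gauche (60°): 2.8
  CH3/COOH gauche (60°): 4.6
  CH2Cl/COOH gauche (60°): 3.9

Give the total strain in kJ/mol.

This conformer is staggered. CH3 at 0° is gauche with COOH at 300° (4.6); CH3 at 0° is gauche with OH at 60° (2.8); CH2Cl at 120° is gauche with OH at 60° (3.5); I at 240° is gauche with COOH at 300° (3.9). Total 14.8 kJ/mol.

14.8 kJ/mol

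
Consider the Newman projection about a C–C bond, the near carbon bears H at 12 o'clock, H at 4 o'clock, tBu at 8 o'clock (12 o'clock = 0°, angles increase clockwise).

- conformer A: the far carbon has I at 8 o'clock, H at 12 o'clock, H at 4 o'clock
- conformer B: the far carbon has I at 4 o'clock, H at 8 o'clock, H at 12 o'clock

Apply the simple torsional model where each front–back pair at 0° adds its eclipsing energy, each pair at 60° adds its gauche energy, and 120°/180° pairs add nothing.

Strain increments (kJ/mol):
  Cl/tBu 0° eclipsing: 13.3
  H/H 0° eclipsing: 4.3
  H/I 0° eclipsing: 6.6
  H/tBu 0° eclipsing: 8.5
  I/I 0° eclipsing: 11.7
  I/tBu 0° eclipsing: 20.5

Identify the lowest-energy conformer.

B

A (eclipsed): H–H eclipsed, H–H eclipsed, tBu–I eclipsed; 4.3 + 4.3 + 20.5 = 29.1 kJ/mol.
B (eclipsed): H–H eclipsed, H–I eclipsed, tBu–H eclipsed; 4.3 + 6.6 + 8.5 = 19.4 kJ/mol.
B has the lowest total (19.4 kJ/mol).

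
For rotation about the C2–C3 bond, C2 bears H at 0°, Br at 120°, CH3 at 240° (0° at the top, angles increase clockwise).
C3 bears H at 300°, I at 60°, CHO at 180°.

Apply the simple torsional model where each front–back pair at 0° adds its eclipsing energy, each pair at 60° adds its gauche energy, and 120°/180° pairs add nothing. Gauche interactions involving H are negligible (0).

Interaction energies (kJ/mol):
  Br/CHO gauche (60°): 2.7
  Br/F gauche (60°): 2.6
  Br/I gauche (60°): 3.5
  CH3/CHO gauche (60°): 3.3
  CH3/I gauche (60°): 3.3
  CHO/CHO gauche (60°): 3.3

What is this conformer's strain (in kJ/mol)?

9.5 kJ/mol

This conformer is staggered. Br at 120° is gauche with I at 60° (3.5); Br at 120° is gauche with CHO at 180° (2.7); CH3 at 240° is gauche with CHO at 180° (3.3). Total 9.5 kJ/mol.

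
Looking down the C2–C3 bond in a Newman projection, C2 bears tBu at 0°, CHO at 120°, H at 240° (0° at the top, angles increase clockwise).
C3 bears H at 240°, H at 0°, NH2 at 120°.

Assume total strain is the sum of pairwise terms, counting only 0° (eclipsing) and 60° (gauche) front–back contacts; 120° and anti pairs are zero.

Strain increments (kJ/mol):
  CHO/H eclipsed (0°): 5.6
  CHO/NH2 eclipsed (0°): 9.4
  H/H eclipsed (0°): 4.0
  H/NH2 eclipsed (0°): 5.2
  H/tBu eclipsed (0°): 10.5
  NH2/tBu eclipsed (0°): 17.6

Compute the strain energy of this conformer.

This conformer is eclipsed. tBu at 0° is eclipsed with H at 0° (10.5); CHO at 120° is eclipsed with NH2 at 120° (9.4); H at 240° is eclipsed with H at 240° (4.0). Total 23.9 kJ/mol.

23.9 kJ/mol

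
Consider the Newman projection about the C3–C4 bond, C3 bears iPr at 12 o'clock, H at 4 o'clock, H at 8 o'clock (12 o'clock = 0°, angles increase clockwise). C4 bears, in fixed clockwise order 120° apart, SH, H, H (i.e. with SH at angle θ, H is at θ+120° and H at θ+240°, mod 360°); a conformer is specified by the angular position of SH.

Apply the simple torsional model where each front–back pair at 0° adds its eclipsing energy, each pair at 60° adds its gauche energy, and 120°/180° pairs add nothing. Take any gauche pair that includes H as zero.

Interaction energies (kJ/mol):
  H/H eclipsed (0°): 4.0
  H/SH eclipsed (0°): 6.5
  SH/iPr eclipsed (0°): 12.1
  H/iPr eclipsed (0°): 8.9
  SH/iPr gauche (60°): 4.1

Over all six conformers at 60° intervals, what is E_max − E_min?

20.1 kJ/mol

SH at 0° (eclipsed): iPr–SH eclipsed, H–H eclipsed, H–H eclipsed; 12.1 + 4.0 + 4.0 = 20.1 kJ/mol.
SH at 60° (staggered): iPr–SH gauche; 4.1 = 4.1 kJ/mol.
SH at 120° (eclipsed): iPr–H eclipsed, H–SH eclipsed, H–H eclipsed; 8.9 + 6.5 + 4.0 = 19.4 kJ/mol.
SH at 180° (staggered): no non-H gauche contacts → 0.0 kJ/mol.
SH at 240° (eclipsed): iPr–H eclipsed, H–H eclipsed, H–SH eclipsed; 8.9 + 4.0 + 6.5 = 19.4 kJ/mol.
SH at 300° (staggered): iPr–SH gauche; 4.1 = 4.1 kJ/mol.
Max at 0° (20.1 kJ/mol), min at 180° (0.0 kJ/mol); barrier = 20.1 kJ/mol.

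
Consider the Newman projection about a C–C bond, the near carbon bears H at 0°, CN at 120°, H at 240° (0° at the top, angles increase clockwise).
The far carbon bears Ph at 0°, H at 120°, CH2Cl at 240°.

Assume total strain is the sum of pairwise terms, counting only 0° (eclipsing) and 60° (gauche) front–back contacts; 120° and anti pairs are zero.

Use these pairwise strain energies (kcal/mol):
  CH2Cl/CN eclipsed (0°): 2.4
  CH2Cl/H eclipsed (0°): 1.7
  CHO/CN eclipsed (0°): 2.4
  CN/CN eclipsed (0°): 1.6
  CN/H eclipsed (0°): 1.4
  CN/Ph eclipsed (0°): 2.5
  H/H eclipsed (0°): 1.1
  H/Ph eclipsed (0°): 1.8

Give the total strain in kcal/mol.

This conformer (eclipsed): H(0°)/Ph(0°) eclipsed 1.8; CN(120°)/H(120°) eclipsed 1.4; H(240°)/CH2Cl(240°) eclipsed 1.7 → 4.9 kcal/mol.

4.9 kcal/mol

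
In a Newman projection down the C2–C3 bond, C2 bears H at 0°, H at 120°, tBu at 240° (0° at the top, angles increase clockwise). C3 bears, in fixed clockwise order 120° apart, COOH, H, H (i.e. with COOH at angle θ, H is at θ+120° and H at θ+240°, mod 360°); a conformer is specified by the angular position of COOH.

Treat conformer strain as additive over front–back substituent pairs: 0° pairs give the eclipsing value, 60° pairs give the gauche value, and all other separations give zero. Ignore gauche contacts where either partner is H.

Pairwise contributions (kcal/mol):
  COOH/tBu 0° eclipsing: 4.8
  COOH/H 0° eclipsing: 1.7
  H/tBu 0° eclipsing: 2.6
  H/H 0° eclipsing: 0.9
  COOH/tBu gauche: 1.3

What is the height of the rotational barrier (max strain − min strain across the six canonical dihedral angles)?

COOH at 0° (eclipsed): H–COOH eclipsed, H–H eclipsed, tBu–H eclipsed; 1.7 + 0.9 + 2.6 = 5.2 kcal/mol.
COOH at 60° (staggered): no non-H gauche contacts → 0.0 kcal/mol.
COOH at 120° (eclipsed): H–H eclipsed, H–COOH eclipsed, tBu–H eclipsed; 0.9 + 1.7 + 2.6 = 5.2 kcal/mol.
COOH at 180° (staggered): tBu–COOH gauche; 1.3 = 1.3 kcal/mol.
COOH at 240° (eclipsed): H–H eclipsed, H–H eclipsed, tBu–COOH eclipsed; 0.9 + 0.9 + 4.8 = 6.6 kcal/mol.
COOH at 300° (staggered): tBu–COOH gauche; 1.3 = 1.3 kcal/mol.
Max at 240° (6.6 kcal/mol), min at 60° (0.0 kcal/mol); barrier = 6.6 kcal/mol.

6.6 kcal/mol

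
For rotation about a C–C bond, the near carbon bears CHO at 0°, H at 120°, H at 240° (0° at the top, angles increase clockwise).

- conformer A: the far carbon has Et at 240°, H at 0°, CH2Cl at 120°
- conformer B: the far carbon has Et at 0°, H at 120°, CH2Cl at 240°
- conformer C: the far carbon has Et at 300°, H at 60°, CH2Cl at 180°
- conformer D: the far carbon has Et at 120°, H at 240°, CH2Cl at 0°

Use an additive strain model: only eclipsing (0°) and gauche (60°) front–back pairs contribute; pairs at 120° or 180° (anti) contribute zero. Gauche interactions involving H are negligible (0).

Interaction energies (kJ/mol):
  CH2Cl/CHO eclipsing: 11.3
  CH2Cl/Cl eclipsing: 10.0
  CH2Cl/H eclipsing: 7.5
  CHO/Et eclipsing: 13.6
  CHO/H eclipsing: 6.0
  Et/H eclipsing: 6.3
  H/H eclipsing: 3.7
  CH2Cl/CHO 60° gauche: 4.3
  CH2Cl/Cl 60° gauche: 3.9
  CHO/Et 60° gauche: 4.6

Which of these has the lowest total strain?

A (eclipsed): CHO–H eclipsed, H–CH2Cl eclipsed, H–Et eclipsed; 6.0 + 7.5 + 6.3 = 19.8 kJ/mol.
B (eclipsed): CHO–Et eclipsed, H–H eclipsed, H–CH2Cl eclipsed; 13.6 + 3.7 + 7.5 = 24.8 kJ/mol.
C (staggered): CHO–Et gauche; 4.6 = 4.6 kJ/mol.
D (eclipsed): CHO–CH2Cl eclipsed, H–Et eclipsed, H–H eclipsed; 11.3 + 6.3 + 3.7 = 21.3 kJ/mol.
C has the lowest total (4.6 kJ/mol).

C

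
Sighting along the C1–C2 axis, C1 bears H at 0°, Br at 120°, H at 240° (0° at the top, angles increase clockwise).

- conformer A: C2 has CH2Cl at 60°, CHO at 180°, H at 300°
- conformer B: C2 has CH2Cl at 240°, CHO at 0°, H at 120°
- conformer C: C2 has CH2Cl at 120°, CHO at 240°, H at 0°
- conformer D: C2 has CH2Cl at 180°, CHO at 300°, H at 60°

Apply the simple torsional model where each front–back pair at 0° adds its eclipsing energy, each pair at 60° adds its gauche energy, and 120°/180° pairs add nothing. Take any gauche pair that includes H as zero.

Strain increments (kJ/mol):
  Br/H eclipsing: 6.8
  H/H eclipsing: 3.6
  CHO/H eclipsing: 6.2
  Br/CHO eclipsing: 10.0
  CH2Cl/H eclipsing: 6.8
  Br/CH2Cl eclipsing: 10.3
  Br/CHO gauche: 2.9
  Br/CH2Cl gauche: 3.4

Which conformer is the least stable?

C

A (staggered): Br–CH2Cl gauche, Br–CHO gauche; 3.4 + 2.9 = 6.3 kJ/mol.
B (eclipsed): H–CHO eclipsed, Br–H eclipsed, H–CH2Cl eclipsed; 6.2 + 6.8 + 6.8 = 19.8 kJ/mol.
C (eclipsed): H–H eclipsed, Br–CH2Cl eclipsed, H–CHO eclipsed; 3.6 + 10.3 + 6.2 = 20.1 kJ/mol.
D (staggered): Br–CH2Cl gauche; 3.4 = 3.4 kJ/mol.
C has the highest total (20.1 kJ/mol).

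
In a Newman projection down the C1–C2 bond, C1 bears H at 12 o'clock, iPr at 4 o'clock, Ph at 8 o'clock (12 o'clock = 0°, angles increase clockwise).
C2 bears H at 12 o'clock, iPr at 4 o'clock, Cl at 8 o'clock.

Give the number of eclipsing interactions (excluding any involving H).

Non-H eclipsing pairs: iPr(120°)/iPr(120°); Ph(240°)/Cl(240°) — 2 interactions.

2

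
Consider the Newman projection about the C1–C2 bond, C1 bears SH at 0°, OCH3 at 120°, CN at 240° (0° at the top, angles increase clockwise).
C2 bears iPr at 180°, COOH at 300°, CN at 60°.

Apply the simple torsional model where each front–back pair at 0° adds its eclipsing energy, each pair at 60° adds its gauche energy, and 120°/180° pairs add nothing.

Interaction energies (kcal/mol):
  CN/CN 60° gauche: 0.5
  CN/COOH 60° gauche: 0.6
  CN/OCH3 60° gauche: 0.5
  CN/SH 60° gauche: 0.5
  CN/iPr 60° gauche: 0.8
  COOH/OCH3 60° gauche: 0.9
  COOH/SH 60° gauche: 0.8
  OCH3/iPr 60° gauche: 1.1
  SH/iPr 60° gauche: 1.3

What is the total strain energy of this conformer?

This conformer (staggered): SH–COOH gauche, SH–CN gauche, OCH3–iPr gauche, OCH3–CN gauche, CN–iPr gauche, CN–COOH gauche; 0.8 + 0.5 + 1.1 + 0.5 + 0.8 + 0.6 = 4.3 kcal/mol.

4.3 kcal/mol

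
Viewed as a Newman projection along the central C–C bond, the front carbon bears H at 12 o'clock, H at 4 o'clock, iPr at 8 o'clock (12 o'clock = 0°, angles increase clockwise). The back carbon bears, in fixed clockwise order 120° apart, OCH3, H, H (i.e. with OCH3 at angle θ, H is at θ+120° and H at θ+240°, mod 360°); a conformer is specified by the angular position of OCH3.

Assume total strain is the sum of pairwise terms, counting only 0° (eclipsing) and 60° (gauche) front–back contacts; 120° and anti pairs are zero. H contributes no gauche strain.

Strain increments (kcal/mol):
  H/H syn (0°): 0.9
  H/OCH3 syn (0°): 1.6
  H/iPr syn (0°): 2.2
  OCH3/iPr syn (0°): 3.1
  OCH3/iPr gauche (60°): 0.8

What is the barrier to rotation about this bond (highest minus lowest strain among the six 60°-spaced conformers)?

OCH3 at 0° is eclipsed. H at 0° is eclipsed with OCH3 at 0° (1.6); H at 120° is eclipsed with H at 120° (0.9); iPr at 240° is eclipsed with H at 240° (2.2). Total 4.7 kcal/mol.
OCH3 at 60° (staggered): no non-H gauche contacts → 0.0 kcal/mol.
OCH3 at 120° is eclipsed. H at 0° is eclipsed with H at 0° (0.9); H at 120° is eclipsed with OCH3 at 120° (1.6); iPr at 240° is eclipsed with H at 240° (2.2). Total 4.7 kcal/mol.
OCH3 at 180° is staggered. iPr at 240° is gauche with OCH3 at 180° (0.8). Total 0.8 kcal/mol.
OCH3 at 240° is eclipsed. H at 0° is eclipsed with H at 0° (0.9); H at 120° is eclipsed with H at 120° (0.9); iPr at 240° is eclipsed with OCH3 at 240° (3.1). Total 4.9 kcal/mol.
OCH3 at 300° is staggered. iPr at 240° is gauche with OCH3 at 300° (0.8). Total 0.8 kcal/mol.
Max at 240° (4.9 kcal/mol), min at 60° (0.0 kcal/mol); barrier = 4.9 kcal/mol.

4.9 kcal/mol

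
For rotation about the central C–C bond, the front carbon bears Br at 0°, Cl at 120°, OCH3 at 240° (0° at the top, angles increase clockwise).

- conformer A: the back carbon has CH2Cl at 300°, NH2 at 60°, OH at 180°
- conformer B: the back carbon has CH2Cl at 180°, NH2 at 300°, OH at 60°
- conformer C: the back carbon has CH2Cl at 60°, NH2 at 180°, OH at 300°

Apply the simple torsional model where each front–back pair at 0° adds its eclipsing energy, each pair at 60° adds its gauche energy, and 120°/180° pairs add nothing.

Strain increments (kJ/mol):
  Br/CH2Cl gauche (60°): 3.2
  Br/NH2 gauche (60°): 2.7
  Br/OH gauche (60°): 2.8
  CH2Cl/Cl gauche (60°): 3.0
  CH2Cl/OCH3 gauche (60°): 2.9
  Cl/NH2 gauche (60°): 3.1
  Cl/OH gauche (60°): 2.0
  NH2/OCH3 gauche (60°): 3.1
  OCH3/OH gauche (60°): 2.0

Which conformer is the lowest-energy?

A

A (staggered): Br–CH2Cl gauche, Br–NH2 gauche, Cl–NH2 gauche, Cl–OH gauche, OCH3–CH2Cl gauche, OCH3–OH gauche; 3.2 + 2.7 + 3.1 + 2.0 + 2.9 + 2.0 = 15.9 kJ/mol.
B (staggered): Br–NH2 gauche, Br–OH gauche, Cl–CH2Cl gauche, Cl–OH gauche, OCH3–CH2Cl gauche, OCH3–NH2 gauche; 2.7 + 2.8 + 3.0 + 2.0 + 2.9 + 3.1 = 16.5 kJ/mol.
C (staggered): Br–CH2Cl gauche, Br–OH gauche, Cl–CH2Cl gauche, Cl–NH2 gauche, OCH3–NH2 gauche, OCH3–OH gauche; 3.2 + 2.8 + 3.0 + 3.1 + 3.1 + 2.0 = 17.2 kJ/mol.
A has the lowest total (15.9 kJ/mol).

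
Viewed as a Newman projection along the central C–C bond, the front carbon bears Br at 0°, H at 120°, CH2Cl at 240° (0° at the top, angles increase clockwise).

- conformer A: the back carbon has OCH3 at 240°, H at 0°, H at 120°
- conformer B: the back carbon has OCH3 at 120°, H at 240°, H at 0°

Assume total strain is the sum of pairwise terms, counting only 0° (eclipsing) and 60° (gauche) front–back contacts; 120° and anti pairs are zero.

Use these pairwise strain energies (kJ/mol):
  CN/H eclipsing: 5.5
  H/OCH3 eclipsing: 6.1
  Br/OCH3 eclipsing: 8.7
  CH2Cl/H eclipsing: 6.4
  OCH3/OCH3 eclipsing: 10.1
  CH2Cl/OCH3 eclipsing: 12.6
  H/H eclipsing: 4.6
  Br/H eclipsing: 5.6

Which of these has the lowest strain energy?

B

A is eclipsed. Br at 0° is eclipsed with H at 0° (5.6); H at 120° is eclipsed with H at 120° (4.6); CH2Cl at 240° is eclipsed with OCH3 at 240° (12.6). Total 22.8 kJ/mol.
B is eclipsed. Br at 0° is eclipsed with H at 0° (5.6); H at 120° is eclipsed with OCH3 at 120° (6.1); CH2Cl at 240° is eclipsed with H at 240° (6.4). Total 18.1 kJ/mol.
B has the lowest total (18.1 kJ/mol).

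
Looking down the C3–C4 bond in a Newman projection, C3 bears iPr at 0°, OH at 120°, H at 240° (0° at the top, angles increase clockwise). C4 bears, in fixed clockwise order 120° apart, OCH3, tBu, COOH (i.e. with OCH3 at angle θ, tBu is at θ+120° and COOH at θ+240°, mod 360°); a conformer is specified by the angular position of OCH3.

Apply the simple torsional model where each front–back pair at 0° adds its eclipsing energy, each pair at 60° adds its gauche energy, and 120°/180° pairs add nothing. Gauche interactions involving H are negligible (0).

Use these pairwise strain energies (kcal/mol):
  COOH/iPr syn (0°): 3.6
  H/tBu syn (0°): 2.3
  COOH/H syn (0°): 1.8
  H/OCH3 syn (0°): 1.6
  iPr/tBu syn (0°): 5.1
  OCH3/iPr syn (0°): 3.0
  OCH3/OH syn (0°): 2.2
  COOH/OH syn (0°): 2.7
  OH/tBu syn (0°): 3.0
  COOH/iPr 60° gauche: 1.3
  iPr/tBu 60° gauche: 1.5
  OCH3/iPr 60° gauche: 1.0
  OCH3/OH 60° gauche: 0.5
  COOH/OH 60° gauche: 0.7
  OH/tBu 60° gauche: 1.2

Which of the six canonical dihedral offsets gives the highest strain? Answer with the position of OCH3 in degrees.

OCH3 at 0° (eclipsed): iPr–OCH3 eclipsed, OH–tBu eclipsed, H–COOH eclipsed; 3.0 + 3.0 + 1.8 = 7.8 kcal/mol.
OCH3 at 60° (staggered): iPr–OCH3 gauche, iPr–COOH gauche, OH–OCH3 gauche, OH–tBu gauche; 1.0 + 1.3 + 0.5 + 1.2 = 4.0 kcal/mol.
OCH3 at 120° (eclipsed): iPr–COOH eclipsed, OH–OCH3 eclipsed, H–tBu eclipsed; 3.6 + 2.2 + 2.3 = 8.1 kcal/mol.
OCH3 at 180° (staggered): iPr–tBu gauche, iPr–COOH gauche, OH–OCH3 gauche, OH–COOH gauche; 1.5 + 1.3 + 0.5 + 0.7 = 4.0 kcal/mol.
OCH3 at 240° (eclipsed): iPr–tBu eclipsed, OH–COOH eclipsed, H–OCH3 eclipsed; 5.1 + 2.7 + 1.6 = 9.4 kcal/mol.
OCH3 at 300° (staggered): iPr–OCH3 gauche, iPr–tBu gauche, OH–tBu gauche, OH–COOH gauche; 1.0 + 1.5 + 1.2 + 0.7 = 4.4 kcal/mol.
The maximum (9.4 kcal/mol) occurs with OCH3 at 240°.

240°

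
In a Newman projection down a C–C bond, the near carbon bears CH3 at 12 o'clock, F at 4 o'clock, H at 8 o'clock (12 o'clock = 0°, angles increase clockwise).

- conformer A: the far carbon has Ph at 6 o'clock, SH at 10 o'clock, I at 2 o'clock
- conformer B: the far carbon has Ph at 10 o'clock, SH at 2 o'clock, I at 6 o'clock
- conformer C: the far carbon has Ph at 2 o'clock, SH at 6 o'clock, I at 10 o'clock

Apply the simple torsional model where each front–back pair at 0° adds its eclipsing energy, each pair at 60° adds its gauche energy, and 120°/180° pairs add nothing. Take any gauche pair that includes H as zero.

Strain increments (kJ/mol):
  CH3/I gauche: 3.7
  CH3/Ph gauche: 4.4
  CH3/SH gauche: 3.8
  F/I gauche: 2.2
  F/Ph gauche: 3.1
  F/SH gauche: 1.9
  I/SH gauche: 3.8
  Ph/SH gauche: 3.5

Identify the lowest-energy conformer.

B

A (staggered): CH3(0°)/SH(300°) gauche 3.8; CH3(0°)/I(60°) gauche 3.7; F(120°)/Ph(180°) gauche 3.1; F(120°)/I(60°) gauche 2.2 → 12.8 kJ/mol.
B (staggered): CH3(0°)/Ph(300°) gauche 4.4; CH3(0°)/SH(60°) gauche 3.8; F(120°)/SH(60°) gauche 1.9; F(120°)/I(180°) gauche 2.2 → 12.3 kJ/mol.
C (staggered): CH3(0°)/Ph(60°) gauche 4.4; CH3(0°)/I(300°) gauche 3.7; F(120°)/Ph(60°) gauche 3.1; F(120°)/SH(180°) gauche 1.9 → 13.1 kJ/mol.
B has the lowest total (12.3 kJ/mol).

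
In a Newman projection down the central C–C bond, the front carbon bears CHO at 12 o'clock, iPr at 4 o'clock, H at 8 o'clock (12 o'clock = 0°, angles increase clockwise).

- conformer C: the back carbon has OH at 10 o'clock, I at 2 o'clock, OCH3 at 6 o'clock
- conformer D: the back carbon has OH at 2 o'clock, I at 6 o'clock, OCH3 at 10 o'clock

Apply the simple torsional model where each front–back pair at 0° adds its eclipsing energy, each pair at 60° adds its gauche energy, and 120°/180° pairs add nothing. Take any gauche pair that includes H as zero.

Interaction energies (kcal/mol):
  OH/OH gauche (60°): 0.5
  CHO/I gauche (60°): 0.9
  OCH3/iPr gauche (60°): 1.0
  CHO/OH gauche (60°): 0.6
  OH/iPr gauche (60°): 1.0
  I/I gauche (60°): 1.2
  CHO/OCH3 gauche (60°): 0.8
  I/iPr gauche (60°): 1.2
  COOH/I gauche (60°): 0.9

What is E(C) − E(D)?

+0.1 kcal/mol

C (staggered): CHO–OH gauche, CHO–I gauche, iPr–I gauche, iPr–OCH3 gauche; 0.6 + 0.9 + 1.2 + 1.0 = 3.7 kcal/mol.
D (staggered): CHO–OH gauche, CHO–OCH3 gauche, iPr–OH gauche, iPr–I gauche; 0.6 + 0.8 + 1.0 + 1.2 = 3.6 kcal/mol.
E(C) − E(D) = 3.7 − 3.6 = +0.1 kcal/mol.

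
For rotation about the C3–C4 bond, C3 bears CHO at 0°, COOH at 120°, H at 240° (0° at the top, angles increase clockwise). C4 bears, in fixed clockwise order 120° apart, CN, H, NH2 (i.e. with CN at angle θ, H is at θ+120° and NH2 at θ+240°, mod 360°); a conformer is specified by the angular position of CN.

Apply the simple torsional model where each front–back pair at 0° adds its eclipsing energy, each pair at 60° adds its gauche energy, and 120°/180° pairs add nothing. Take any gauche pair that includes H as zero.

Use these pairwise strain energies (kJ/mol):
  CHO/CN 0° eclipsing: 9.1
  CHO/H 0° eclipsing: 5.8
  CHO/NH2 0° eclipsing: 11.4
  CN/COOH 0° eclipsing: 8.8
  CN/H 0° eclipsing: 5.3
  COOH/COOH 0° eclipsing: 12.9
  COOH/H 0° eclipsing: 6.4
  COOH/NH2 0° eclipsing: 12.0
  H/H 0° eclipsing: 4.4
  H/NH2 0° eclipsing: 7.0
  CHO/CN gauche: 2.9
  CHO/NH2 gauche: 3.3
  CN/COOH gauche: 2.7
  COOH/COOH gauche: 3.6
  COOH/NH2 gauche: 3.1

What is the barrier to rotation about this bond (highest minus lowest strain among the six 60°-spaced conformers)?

18.6 kJ/mol

CN at 0° (eclipsed): CHO(0°)/CN(0°) eclipsed 9.1; COOH(120°)/H(120°) eclipsed 6.4; H(240°)/NH2(240°) eclipsed 7.0 → 22.5 kJ/mol.
CN at 60° (staggered): CHO(0°)/CN(60°) gauche 2.9; CHO(0°)/NH2(300°) gauche 3.3; COOH(120°)/CN(60°) gauche 2.7 → 8.9 kJ/mol.
CN at 120° (eclipsed): CHO(0°)/NH2(0°) eclipsed 11.4; COOH(120°)/CN(120°) eclipsed 8.8; H(240°)/H(240°) eclipsed 4.4 → 24.6 kJ/mol.
CN at 180° (staggered): CHO(0°)/NH2(60°) gauche 3.3; COOH(120°)/CN(180°) gauche 2.7; COOH(120°)/NH2(60°) gauche 3.1 → 9.1 kJ/mol.
CN at 240° (eclipsed): CHO(0°)/H(0°) eclipsed 5.8; COOH(120°)/NH2(120°) eclipsed 12.0; H(240°)/CN(240°) eclipsed 5.3 → 23.1 kJ/mol.
CN at 300° (staggered): CHO(0°)/CN(300°) gauche 2.9; COOH(120°)/NH2(180°) gauche 3.1 → 6.0 kJ/mol.
Max at 120° (24.6 kJ/mol), min at 300° (6.0 kJ/mol); barrier = 18.6 kJ/mol.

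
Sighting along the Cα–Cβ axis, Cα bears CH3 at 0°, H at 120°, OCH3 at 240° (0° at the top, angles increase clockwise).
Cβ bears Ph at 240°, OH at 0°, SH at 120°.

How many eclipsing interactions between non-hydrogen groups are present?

Non-H eclipsing pairs: CH3(0°)/OH(0°); OCH3(240°)/Ph(240°) — 2 interactions.

2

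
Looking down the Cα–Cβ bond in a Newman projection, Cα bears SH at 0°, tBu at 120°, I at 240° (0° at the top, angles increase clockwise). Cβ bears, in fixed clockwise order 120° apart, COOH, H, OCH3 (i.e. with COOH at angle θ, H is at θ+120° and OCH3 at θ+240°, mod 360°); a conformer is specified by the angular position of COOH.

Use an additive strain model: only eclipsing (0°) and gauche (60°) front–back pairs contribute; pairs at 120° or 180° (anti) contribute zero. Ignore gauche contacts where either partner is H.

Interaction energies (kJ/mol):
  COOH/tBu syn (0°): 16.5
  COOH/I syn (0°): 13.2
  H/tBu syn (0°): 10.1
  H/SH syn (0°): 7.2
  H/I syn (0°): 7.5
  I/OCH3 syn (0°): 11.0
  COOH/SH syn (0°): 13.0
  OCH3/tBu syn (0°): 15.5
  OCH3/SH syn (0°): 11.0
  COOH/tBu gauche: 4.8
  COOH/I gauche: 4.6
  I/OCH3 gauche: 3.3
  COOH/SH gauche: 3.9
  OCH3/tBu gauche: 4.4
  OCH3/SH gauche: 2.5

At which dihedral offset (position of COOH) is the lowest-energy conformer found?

60°

COOH at 0° (eclipsed): SH–COOH eclipsed, tBu–H eclipsed, I–OCH3 eclipsed; 13.0 + 10.1 + 11.0 = 34.1 kJ/mol.
COOH at 60° (staggered): SH–COOH gauche, SH–OCH3 gauche, tBu–COOH gauche, I–OCH3 gauche; 3.9 + 2.5 + 4.8 + 3.3 = 14.5 kJ/mol.
COOH at 120° (eclipsed): SH–OCH3 eclipsed, tBu–COOH eclipsed, I–H eclipsed; 11.0 + 16.5 + 7.5 = 35.0 kJ/mol.
COOH at 180° (staggered): SH–OCH3 gauche, tBu–COOH gauche, tBu–OCH3 gauche, I–COOH gauche; 2.5 + 4.8 + 4.4 + 4.6 = 16.3 kJ/mol.
COOH at 240° (eclipsed): SH–H eclipsed, tBu–OCH3 eclipsed, I–COOH eclipsed; 7.2 + 15.5 + 13.2 = 35.9 kJ/mol.
COOH at 300° (staggered): SH–COOH gauche, tBu–OCH3 gauche, I–COOH gauche, I–OCH3 gauche; 3.9 + 4.4 + 4.6 + 3.3 = 16.2 kJ/mol.
The minimum (14.5 kJ/mol) occurs with COOH at 60°.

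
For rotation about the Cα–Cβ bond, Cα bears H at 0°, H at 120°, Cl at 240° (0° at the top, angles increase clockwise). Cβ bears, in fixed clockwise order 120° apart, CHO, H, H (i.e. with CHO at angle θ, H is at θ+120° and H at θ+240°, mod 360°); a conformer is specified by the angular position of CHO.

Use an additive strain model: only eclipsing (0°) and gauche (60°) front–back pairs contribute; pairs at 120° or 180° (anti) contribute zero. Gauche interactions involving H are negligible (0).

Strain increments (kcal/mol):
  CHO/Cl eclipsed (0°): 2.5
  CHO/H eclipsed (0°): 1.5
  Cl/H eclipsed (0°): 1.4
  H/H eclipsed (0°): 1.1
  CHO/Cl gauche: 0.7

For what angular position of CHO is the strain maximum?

240°

CHO at 0° (eclipsed): H–CHO eclipsed, H–H eclipsed, Cl–H eclipsed; 1.5 + 1.1 + 1.4 = 4.0 kcal/mol.
CHO at 60° (staggered): no non-H gauche contacts → 0.0 kcal/mol.
CHO at 120° (eclipsed): H–H eclipsed, H–CHO eclipsed, Cl–H eclipsed; 1.1 + 1.5 + 1.4 = 4.0 kcal/mol.
CHO at 180° (staggered): Cl–CHO gauche; 0.7 = 0.7 kcal/mol.
CHO at 240° (eclipsed): H–H eclipsed, H–H eclipsed, Cl–CHO eclipsed; 1.1 + 1.1 + 2.5 = 4.7 kcal/mol.
CHO at 300° (staggered): Cl–CHO gauche; 0.7 = 0.7 kcal/mol.
The maximum (4.7 kcal/mol) occurs with CHO at 240°.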